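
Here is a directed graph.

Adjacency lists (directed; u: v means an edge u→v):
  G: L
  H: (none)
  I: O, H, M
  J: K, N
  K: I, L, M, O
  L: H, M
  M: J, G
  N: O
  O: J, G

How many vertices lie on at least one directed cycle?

A vertex is on a directed cycle iff it belongs to a strongly connected component of size ≥ 2 (or has a self-loop).
The vertices on cycles are {G, I, J, K, L, M, N, O} — 8 in total.

8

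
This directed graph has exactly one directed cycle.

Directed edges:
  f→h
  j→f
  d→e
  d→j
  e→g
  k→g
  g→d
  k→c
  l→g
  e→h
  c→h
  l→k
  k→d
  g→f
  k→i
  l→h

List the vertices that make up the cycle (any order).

d, e, g

DFS with gray/black marking from d:
d gray
  e gray
    g gray
      g→d: d is gray → back edge
Back edge closes the cycle d → e → g → d; its vertices are {d, e, g}.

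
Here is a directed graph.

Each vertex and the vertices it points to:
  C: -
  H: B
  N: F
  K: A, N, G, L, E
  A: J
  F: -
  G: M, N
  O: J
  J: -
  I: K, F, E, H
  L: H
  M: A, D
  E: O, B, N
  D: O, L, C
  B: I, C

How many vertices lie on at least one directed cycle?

9

A vertex is on a directed cycle iff it belongs to a strongly connected component of size ≥ 2 (or has a self-loop).
The vertices on cycles are {B, D, E, G, H, I, K, L, M} — 9 in total.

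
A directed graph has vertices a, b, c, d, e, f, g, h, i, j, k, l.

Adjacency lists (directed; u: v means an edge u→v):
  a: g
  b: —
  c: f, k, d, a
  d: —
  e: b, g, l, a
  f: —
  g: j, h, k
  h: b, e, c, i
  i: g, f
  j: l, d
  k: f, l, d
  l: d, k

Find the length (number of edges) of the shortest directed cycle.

For each vertex v, BFS finds the shortest path from v back to v.
The shortest such closed walk is l → k → l, length 2.

2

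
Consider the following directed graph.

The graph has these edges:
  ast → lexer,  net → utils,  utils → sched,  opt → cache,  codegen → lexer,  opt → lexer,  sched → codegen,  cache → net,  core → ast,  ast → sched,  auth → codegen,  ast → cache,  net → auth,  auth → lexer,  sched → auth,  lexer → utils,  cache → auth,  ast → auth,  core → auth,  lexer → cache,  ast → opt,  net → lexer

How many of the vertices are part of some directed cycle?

7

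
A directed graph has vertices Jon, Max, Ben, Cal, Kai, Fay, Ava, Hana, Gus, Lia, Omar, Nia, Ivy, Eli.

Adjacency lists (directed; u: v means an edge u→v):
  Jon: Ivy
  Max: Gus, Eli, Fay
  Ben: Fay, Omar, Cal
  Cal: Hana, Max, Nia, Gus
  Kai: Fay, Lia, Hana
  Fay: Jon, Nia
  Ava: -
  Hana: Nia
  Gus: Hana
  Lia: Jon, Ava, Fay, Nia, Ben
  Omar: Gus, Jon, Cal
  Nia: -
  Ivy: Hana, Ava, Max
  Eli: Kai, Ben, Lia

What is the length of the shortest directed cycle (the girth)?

For each vertex v, BFS finds the shortest path from v back to v.
The shortest such closed walk is Eli → Ben → Cal → Max → Eli, length 4.

4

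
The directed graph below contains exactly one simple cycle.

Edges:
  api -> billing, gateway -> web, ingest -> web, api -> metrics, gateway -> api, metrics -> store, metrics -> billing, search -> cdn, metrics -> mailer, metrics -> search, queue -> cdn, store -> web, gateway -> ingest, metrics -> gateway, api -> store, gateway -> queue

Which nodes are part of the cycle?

api, gateway, metrics

DFS with gray/black marking from gateway:
gateway gray
  api gray
    store gray
      web gray
      web black
    store black
    metrics gray
      metrics→store: store black — skip
      search gray
        cdn gray
        cdn black
      search black
      metrics→gateway: gateway is gray → back edge
Back edge closes the cycle gateway → api → metrics → gateway; its vertices are {api, gateway, metrics}.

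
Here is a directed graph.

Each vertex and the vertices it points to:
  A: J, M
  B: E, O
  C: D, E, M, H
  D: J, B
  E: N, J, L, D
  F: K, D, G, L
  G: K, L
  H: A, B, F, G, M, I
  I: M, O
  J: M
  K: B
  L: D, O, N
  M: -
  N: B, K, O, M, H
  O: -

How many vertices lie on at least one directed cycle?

9

A vertex is on a directed cycle iff it belongs to a strongly connected component of size ≥ 2 (or has a self-loop).
The vertices on cycles are {B, D, E, F, G, H, K, L, N} — 9 in total.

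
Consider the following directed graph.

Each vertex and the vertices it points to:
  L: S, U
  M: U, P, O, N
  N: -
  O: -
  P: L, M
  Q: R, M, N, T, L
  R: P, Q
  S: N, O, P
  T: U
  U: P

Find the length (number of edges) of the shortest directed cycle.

For each vertex v, BFS finds the shortest path from v back to v.
The shortest such closed walk is Q → R → Q, length 2.

2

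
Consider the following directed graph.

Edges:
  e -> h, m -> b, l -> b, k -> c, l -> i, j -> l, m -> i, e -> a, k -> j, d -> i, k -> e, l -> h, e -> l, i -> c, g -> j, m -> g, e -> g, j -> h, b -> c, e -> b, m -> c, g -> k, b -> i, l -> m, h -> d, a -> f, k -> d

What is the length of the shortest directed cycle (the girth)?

3

For each vertex v, BFS finds the shortest path from v back to v.
The shortest such closed walk is e → g → k → e, length 3.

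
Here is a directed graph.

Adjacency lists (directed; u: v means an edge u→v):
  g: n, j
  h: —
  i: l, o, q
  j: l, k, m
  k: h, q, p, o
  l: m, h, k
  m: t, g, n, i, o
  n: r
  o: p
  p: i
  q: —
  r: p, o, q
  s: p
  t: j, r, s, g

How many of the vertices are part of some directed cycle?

12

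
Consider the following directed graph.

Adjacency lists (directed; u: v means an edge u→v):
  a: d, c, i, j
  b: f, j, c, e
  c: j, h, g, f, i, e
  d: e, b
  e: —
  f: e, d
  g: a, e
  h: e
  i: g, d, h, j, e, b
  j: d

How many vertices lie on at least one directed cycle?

A vertex is on a directed cycle iff it belongs to a strongly connected component of size ≥ 2 (or has a self-loop).
The vertices on cycles are {a, b, c, d, f, g, i, j} — 8 in total.

8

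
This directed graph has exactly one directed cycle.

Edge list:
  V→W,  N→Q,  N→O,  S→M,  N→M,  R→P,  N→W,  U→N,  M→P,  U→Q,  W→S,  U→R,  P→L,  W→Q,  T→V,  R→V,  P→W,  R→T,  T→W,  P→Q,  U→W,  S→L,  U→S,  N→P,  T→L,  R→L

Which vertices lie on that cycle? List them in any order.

M, P, S, W

DFS with gray/black marking from S:
S gray
  M gray
    P gray
      W gray
        Q gray
        Q black
        W→S: S is gray → back edge
Back edge closes the cycle S → M → P → W → S; its vertices are {M, P, S, W}.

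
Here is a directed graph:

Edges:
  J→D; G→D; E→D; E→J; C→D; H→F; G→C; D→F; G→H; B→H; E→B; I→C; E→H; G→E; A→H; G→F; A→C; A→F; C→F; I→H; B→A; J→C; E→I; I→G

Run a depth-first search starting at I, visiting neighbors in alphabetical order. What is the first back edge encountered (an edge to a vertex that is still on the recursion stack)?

E->I

DFS from I (visiting neighbors in alphabetical order); mark gray on enter, black on exit:
I gray
  C gray
    D gray
      F gray
      F black
    D black
    C→F: F black — skip
  C black
  G gray
    G→C: C black — skip
    G→D: D black — skip
    E gray
      B gray
        A gray
          A→C: C black — skip
          A→F: F black — skip
          H gray
            H→F: F black — skip
          H black
        A black
        B→H: H black — skip
      B black
      E→D: D black — skip
      E→H: H black — skip
      E→I: I is gray → back edge
First back edge: E → I.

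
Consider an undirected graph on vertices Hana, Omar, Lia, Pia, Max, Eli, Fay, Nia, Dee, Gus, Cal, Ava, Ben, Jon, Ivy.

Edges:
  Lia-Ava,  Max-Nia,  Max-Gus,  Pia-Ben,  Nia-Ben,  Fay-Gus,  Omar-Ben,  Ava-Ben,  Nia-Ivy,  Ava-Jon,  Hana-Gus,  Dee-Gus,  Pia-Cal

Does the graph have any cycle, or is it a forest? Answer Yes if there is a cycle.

DFS, tracking each vertex's parent; an edge to a visited non-parent vertex closes a cycle.
Start from Cal:
visit Cal (parent –)
  visit Pia (parent Cal)
    Pia–Cal: parent, skip
    visit Ben (parent Pia)
      visit Omar (parent Ben)
        Omar–Ben: parent, skip
      visit Nia (parent Ben)
        Nia–Ben: parent, skip
        visit Ivy (parent Nia)
          Ivy–Nia: parent, skip
        visit Max (parent Nia)
          visit Gus (parent Max)
            visit Fay (parent Gus)
              Fay–Gus: parent, skip
            visit Hana (parent Gus)
              Hana–Gus: parent, skip
            visit Dee (parent Gus)
              Dee–Gus: parent, skip
            Gus–Max: parent, skip
          Max–Nia: parent, skip
      visit Ava (parent Ben)
        visit Lia (parent Ava)
          Lia–Ava: parent, skip
        visit Jon (parent Ava)
          Jon–Ava: parent, skip
        Ava–Ben: parent, skip
      Ben–Pia: parent, skip
visit Eli (parent –)
No non-parent visited neighbor found — the graph is a forest.

No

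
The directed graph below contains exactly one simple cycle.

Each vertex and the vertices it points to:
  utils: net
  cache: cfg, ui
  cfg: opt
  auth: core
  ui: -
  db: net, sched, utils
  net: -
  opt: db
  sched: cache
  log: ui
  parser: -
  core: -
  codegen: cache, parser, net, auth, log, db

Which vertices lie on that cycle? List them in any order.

DFS with gray/black marking from db:
db gray
  net gray
  net black
  sched gray
    cache gray
      cfg gray
        opt gray
          opt→db: db is gray → back edge
Back edge closes the cycle db → sched → cache → cfg → opt → db; its vertices are {db, cfg, opt, cache, sched}.

db, cfg, opt, cache, sched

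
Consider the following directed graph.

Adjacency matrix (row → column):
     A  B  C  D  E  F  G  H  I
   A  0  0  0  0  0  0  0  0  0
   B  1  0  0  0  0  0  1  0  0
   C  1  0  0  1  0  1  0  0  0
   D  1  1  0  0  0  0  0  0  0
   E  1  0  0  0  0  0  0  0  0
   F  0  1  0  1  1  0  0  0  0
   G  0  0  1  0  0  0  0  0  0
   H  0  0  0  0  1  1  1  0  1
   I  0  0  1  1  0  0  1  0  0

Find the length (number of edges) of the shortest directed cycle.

4

For each vertex v, BFS finds the shortest path from v back to v.
The shortest such closed walk is F → B → G → C → F, length 4.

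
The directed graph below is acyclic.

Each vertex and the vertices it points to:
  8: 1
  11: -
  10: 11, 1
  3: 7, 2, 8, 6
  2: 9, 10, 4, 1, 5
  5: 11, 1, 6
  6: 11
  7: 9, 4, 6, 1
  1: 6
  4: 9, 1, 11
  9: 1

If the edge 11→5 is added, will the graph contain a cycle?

Adding 11→5 creates a cycle iff 5 can already reach 11.
Path from 5: 5 → 11.
So 5 → … → 11 → 5 is a cycle.

Yes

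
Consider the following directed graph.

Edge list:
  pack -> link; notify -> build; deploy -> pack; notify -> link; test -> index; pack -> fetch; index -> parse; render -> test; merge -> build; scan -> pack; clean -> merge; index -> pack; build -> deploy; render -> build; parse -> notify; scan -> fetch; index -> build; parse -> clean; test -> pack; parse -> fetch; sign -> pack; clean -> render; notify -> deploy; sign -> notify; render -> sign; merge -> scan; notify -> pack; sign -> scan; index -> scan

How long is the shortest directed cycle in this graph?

5

For each vertex v, BFS finds the shortest path from v back to v.
The shortest such closed walk is clean → render → test → index → parse → clean, length 5.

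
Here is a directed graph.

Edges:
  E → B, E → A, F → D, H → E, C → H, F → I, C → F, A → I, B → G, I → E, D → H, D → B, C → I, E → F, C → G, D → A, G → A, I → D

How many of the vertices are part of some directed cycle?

8

A vertex is on a directed cycle iff it belongs to a strongly connected component of size ≥ 2 (or has a self-loop).
The vertices on cycles are {A, B, D, E, F, G, H, I} — 8 in total.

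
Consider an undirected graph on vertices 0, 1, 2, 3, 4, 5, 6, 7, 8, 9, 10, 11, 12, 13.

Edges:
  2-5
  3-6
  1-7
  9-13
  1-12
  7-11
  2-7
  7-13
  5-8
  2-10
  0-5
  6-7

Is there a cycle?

No

DFS, tracking each vertex's parent; an edge to a visited non-parent vertex closes a cycle.
Start from 11:
visit 11 (parent –)
  visit 7 (parent 11)
    visit 6 (parent 7)
      visit 3 (parent 6)
        3–6: parent, skip
      6–7: parent, skip
    visit 2 (parent 7)
      visit 10 (parent 2)
        10–2: parent, skip
      visit 5 (parent 2)
        5–2: parent, skip
        visit 8 (parent 5)
          8–5: parent, skip
        visit 0 (parent 5)
          0–5: parent, skip
      2–7: parent, skip
    7–11: parent, skip
    visit 13 (parent 7)
      visit 9 (parent 13)
        9–13: parent, skip
      13–7: parent, skip
    visit 1 (parent 7)
      visit 12 (parent 1)
        12–1: parent, skip
      1–7: parent, skip
visit 4 (parent –)
No non-parent visited neighbor found — the graph is a forest.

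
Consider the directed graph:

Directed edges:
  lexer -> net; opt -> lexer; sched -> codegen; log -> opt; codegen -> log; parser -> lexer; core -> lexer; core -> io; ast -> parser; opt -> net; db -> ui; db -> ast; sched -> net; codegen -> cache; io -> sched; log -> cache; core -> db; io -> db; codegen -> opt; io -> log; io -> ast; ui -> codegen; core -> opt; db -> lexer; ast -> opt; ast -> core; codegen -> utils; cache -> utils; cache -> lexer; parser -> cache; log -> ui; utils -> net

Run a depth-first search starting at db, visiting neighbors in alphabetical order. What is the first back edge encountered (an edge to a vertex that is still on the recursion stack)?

core->db

DFS from db (visiting neighbors in alphabetical order); mark gray on enter, black on exit:
db gray
  ast gray
    core gray
      core→db: db is gray → back edge
First back edge: core → db.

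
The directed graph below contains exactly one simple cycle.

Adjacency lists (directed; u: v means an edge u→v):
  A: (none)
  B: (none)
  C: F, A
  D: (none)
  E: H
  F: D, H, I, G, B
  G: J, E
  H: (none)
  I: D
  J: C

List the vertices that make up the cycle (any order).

DFS with gray/black marking from C:
C gray
  F gray
    D gray
    D black
    H gray
    H black
    I gray
      I→D: D black — skip
    I black
    G gray
      J gray
        J→C: C is gray → back edge
Back edge closes the cycle C → F → G → J → C; its vertices are {C, F, G, J}.

C, F, G, J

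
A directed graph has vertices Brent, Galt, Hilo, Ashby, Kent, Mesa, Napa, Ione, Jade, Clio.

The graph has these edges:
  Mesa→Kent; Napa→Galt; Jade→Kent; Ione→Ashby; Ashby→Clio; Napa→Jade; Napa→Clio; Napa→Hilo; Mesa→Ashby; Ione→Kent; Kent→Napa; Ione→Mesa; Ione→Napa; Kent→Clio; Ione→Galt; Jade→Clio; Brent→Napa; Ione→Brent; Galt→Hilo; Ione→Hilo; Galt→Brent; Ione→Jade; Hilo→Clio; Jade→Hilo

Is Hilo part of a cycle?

No

Hilo lies on a cycle iff there is a path from Hilo back to itself.
Exploring from Hilo, it never reaches itself; equivalently, its strongly connected component is a singleton.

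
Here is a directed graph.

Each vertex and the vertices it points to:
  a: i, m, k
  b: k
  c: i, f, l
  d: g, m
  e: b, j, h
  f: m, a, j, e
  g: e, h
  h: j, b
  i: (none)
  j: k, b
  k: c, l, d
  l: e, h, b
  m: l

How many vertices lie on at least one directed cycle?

12

A vertex is on a directed cycle iff it belongs to a strongly connected component of size ≥ 2 (or has a self-loop).
The vertices on cycles are {a, b, c, d, e, f, g, h, j, k, l, m} — 12 in total.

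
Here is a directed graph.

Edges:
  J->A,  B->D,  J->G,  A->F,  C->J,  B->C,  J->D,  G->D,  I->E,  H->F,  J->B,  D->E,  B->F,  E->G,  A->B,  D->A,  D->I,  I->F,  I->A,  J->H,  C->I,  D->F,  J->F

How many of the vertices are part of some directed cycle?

8

A vertex is on a directed cycle iff it belongs to a strongly connected component of size ≥ 2 (or has a self-loop).
The vertices on cycles are {A, B, C, D, E, G, I, J} — 8 in total.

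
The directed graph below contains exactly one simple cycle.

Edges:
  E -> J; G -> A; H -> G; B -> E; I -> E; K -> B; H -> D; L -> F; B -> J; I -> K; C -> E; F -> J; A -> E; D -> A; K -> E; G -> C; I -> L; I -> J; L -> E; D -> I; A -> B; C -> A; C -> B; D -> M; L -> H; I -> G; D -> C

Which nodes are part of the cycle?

DFS with gray/black marking from I:
I gray
  G gray
    C gray
      E gray
        J gray
        J black
      E black
      B gray
        B→E: E black — skip
        B→J: J black — skip
      B black
      A gray
        A→B: B black — skip
        A→E: E black — skip
      A black
    C black
    G→A: A black — skip
  G black
  I→E: E black — skip
  K gray
    K→B: B black — skip
    K→E: E black — skip
  K black
  I→J: J black — skip
  L gray
    L→E: E black — skip
    F gray
      F→J: J black — skip
    F black
    H gray
      H→G: G black — skip
      D gray
        M gray
        M black
        D→I: I is gray → back edge
Back edge closes the cycle I → L → H → D → I; its vertices are {D, H, I, L}.

D, H, I, L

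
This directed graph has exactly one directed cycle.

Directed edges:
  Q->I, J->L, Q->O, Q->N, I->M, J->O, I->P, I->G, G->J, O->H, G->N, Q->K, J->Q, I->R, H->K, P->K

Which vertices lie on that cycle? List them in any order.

G, I, J, Q

DFS with gray/black marking from G:
G gray
  N gray
  N black
  J gray
    L gray
    L black
    O gray
      H gray
        K gray
        K black
      H black
    O black
    Q gray
      Q→O: O black — skip
      I gray
        M gray
        M black
        R gray
        R black
        I→G: G is gray → back edge
Back edge closes the cycle G → J → Q → I → G; its vertices are {G, I, J, Q}.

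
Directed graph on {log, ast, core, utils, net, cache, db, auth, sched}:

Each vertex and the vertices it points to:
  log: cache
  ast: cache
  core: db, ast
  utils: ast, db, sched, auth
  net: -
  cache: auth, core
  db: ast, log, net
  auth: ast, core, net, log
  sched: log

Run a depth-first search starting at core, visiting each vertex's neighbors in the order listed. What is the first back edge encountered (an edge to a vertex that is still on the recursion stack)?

auth→ast

DFS from core (visiting each vertex's neighbors in the order listed); mark gray on enter, black on exit:
core gray
  db gray
    ast gray
      cache gray
        auth gray
          auth→ast: ast is gray → back edge
First back edge: auth → ast.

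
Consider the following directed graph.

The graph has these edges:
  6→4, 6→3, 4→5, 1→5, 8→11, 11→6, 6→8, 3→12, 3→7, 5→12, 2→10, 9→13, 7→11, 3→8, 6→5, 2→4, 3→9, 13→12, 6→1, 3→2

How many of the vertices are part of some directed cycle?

A vertex is on a directed cycle iff it belongs to a strongly connected component of size ≥ 2 (or has a self-loop).
The vertices on cycles are {3, 6, 7, 8, 11} — 5 in total.

5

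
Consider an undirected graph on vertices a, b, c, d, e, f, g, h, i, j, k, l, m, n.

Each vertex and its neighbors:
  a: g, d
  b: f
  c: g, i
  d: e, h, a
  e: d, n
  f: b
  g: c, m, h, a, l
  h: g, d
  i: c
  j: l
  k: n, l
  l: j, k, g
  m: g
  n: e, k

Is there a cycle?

Yes

DFS, tracking each vertex's parent; an edge to a visited non-parent vertex closes a cycle.
Start from k:
visit k (parent –)
  visit n (parent k)
    visit e (parent n)
      visit d (parent e)
        d–e: parent, skip
        visit h (parent d)
          visit g (parent h)
            visit c (parent g)
              c–g: parent, skip
              visit i (parent c)
                i–c: parent, skip
            visit m (parent g)
              m–g: parent, skip
            g–h: parent, skip
            visit a (parent g)
              a–g: parent, skip
              a–d: d visited and ≠ parent → cycle
Cycle: d – h – g – a – d.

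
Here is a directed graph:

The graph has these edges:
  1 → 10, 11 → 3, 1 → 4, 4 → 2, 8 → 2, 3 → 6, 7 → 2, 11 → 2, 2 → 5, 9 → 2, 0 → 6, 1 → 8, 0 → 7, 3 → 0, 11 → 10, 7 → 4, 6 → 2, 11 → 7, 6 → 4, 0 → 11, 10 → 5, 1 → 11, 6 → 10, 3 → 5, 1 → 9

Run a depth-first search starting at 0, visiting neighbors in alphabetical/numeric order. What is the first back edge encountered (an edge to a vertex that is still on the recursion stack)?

3->0

DFS from 0 (visiting neighbors in alphabetical/numeric order); mark gray on enter, black on exit:
0 gray
  6 gray
    2 gray
      5 gray
      5 black
    2 black
    4 gray
      4→2: 2 black — skip
    4 black
    10 gray
      10→5: 5 black — skip
    10 black
  6 black
  7 gray
    7→2: 2 black — skip
    7→4: 4 black — skip
  7 black
  11 gray
    11→2: 2 black — skip
    3 gray
      3→0: 0 is gray → back edge
First back edge: 3 → 0.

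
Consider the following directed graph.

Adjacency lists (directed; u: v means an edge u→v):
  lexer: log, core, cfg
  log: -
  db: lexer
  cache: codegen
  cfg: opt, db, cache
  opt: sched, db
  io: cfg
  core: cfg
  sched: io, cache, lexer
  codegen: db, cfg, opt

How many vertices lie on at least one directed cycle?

9

A vertex is on a directed cycle iff it belongs to a strongly connected component of size ≥ 2 (or has a self-loop).
The vertices on cycles are {db, io, cfg, opt, core, cache, lexer, sched, codegen} — 9 in total.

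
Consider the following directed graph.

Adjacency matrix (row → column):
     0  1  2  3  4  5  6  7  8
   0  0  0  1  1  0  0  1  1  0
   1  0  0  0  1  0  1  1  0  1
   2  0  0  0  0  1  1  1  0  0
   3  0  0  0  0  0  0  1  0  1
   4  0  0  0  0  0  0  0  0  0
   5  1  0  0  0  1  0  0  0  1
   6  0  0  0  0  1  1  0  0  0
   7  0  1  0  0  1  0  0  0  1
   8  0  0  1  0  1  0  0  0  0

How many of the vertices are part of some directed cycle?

8

A vertex is on a directed cycle iff it belongs to a strongly connected component of size ≥ 2 (or has a self-loop).
The vertices on cycles are {0, 1, 2, 3, 5, 6, 7, 8} — 8 in total.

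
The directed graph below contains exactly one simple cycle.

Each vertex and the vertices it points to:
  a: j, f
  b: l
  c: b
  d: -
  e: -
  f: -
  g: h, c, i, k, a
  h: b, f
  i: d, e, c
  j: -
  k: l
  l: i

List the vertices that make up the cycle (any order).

b, c, i, l

DFS with gray/black marking from i:
i gray
  d gray
  d black
  e gray
  e black
  c gray
    b gray
      l gray
        l→i: i is gray → back edge
Back edge closes the cycle i → c → b → l → i; its vertices are {b, c, i, l}.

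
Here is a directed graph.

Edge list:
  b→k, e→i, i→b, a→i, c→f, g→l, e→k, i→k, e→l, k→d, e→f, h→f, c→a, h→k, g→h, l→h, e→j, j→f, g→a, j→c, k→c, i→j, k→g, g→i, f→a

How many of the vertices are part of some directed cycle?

A vertex is on a directed cycle iff it belongs to a strongly connected component of size ≥ 2 (or has a self-loop).
The vertices on cycles are {a, b, c, f, g, h, i, j, k, l} — 10 in total.

10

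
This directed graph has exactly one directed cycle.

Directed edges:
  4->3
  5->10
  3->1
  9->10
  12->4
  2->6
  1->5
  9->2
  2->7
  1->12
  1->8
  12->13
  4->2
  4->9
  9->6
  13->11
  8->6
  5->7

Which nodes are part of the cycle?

DFS with gray/black marking from 1:
1 gray
  5 gray
    10 gray
    10 black
    7 gray
    7 black
  5 black
  12 gray
    13 gray
      11 gray
      11 black
    13 black
    4 gray
      3 gray
        3→1: 1 is gray → back edge
Back edge closes the cycle 1 → 12 → 4 → 3 → 1; its vertices are {1, 3, 4, 12}.

1, 3, 4, 12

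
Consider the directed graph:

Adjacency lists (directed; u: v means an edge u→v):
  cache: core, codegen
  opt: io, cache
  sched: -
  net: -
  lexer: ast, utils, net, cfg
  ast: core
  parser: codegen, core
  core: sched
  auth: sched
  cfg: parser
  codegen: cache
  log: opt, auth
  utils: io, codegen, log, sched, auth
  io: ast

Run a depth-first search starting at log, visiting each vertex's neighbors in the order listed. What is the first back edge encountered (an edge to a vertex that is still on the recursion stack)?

DFS from log (visiting each vertex's neighbors in the order listed); mark gray on enter, black on exit:
log gray
  opt gray
    io gray
      ast gray
        core gray
          sched gray
          sched black
        core black
      ast black
    io black
    cache gray
      cache→core: core black — skip
      codegen gray
        codegen→cache: cache is gray → back edge
First back edge: codegen → cache.

codegen->cache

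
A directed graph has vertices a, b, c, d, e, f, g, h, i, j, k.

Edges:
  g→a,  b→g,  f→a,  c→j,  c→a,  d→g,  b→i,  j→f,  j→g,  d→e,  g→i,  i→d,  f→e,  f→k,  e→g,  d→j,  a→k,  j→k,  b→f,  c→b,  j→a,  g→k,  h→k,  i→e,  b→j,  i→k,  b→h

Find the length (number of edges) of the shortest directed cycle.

3

For each vertex v, BFS finds the shortest path from v back to v.
The shortest such closed walk is i → d → g → i, length 3.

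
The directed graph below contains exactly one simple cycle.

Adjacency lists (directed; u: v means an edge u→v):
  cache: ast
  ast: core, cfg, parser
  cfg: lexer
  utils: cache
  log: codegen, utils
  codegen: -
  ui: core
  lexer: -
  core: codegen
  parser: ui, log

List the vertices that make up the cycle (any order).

DFS with gray/black marking from cache:
cache gray
  ast gray
    core gray
      codegen gray
      codegen black
    core black
    cfg gray
      lexer gray
      lexer black
    cfg black
    parser gray
      ui gray
        ui→core: core black — skip
      ui black
      log gray
        log→codegen: codegen black — skip
        utils gray
          utils→cache: cache is gray → back edge
Back edge closes the cycle cache → ast → parser → log → utils → cache; its vertices are {ast, log, cache, utils, parser}.

ast, log, cache, utils, parser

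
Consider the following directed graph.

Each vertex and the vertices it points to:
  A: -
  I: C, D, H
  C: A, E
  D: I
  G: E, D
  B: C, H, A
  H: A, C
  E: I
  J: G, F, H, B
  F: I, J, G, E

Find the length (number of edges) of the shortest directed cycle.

2

For each vertex v, BFS finds the shortest path from v back to v.
The shortest such closed walk is J → F → J, length 2.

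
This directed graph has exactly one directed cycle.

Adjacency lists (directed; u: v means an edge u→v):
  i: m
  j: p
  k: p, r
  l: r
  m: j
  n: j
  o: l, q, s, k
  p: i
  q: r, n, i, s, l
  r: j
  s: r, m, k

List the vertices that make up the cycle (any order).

DFS with gray/black marking from i:
i gray
  m gray
    j gray
      p gray
        p→i: i is gray → back edge
Back edge closes the cycle i → m → j → p → i; its vertices are {i, j, m, p}.

i, j, m, p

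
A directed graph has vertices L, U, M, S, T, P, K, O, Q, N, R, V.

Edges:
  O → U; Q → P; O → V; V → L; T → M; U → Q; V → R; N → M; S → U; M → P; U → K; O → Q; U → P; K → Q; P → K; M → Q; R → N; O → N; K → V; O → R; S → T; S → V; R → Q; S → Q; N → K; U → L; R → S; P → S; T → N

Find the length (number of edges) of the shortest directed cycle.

3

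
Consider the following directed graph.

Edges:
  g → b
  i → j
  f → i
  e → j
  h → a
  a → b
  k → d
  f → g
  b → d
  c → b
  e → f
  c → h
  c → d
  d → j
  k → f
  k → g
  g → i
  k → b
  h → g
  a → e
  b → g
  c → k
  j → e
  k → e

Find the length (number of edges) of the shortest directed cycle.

For each vertex v, BFS finds the shortest path from v back to v.
The shortest such closed walk is b → g → b, length 2.

2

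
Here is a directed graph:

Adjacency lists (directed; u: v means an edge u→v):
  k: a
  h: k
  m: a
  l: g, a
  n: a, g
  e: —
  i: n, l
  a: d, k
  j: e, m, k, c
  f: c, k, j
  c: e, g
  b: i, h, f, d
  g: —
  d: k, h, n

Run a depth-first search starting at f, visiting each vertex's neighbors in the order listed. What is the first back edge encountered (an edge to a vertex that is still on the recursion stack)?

d→k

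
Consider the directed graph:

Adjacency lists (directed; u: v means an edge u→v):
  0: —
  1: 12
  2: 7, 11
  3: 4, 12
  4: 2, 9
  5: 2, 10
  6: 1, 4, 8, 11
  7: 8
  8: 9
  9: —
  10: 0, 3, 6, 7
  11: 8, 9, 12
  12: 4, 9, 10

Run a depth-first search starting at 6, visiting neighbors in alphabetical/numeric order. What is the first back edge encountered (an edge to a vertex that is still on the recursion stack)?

DFS from 6 (visiting neighbors in alphabetical/numeric order); mark gray on enter, black on exit:
6 gray
  1 gray
    12 gray
      4 gray
        2 gray
          7 gray
            8 gray
              9 gray
              9 black
            8 black
          7 black
          11 gray
            11→8: 8 black — skip
            11→9: 9 black — skip
            11→12: 12 is gray → back edge
First back edge: 11 → 12.

11→12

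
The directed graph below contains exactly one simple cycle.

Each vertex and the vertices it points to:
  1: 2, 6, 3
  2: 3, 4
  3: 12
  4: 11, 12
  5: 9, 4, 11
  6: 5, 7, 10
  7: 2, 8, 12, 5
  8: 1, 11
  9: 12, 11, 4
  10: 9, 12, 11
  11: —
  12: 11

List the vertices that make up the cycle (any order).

DFS with gray/black marking from 6:
6 gray
  5 gray
    9 gray
      12 gray
        11 gray
        11 black
      12 black
      9→11: 11 black — skip
      4 gray
        4→11: 11 black — skip
        4→12: 12 black — skip
      4 black
    9 black
    5→4: 4 black — skip
    5→11: 11 black — skip
  5 black
  7 gray
    2 gray
      3 gray
        3→12: 12 black — skip
      3 black
      2→4: 4 black — skip
    2 black
    8 gray
      1 gray
        1→2: 2 black — skip
        1→6: 6 is gray → back edge
Back edge closes the cycle 6 → 7 → 8 → 1 → 6; its vertices are {1, 6, 7, 8}.

1, 6, 7, 8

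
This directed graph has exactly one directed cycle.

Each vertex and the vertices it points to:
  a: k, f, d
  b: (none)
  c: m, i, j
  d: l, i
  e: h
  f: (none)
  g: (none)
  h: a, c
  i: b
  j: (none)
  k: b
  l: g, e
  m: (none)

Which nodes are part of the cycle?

DFS with gray/black marking from h:
h gray
  a gray
    k gray
      b gray
      b black
    k black
    f gray
    f black
    d gray
      l gray
        g gray
        g black
        e gray
          e→h: h is gray → back edge
Back edge closes the cycle h → a → d → l → e → h; its vertices are {a, d, e, h, l}.

a, d, e, h, l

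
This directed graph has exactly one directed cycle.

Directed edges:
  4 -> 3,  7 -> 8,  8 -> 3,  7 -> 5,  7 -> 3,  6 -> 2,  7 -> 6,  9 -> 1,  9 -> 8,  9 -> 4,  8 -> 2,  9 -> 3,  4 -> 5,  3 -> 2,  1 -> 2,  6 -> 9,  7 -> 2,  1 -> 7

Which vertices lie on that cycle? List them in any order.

1, 6, 7, 9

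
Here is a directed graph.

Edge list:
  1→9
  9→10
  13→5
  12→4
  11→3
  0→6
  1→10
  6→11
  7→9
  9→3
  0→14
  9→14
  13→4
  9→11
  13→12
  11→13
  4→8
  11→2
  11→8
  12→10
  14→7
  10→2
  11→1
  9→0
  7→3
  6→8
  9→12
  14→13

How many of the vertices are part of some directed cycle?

A vertex is on a directed cycle iff it belongs to a strongly connected component of size ≥ 2 (or has a self-loop).
The vertices on cycles are {0, 1, 6, 7, 9, 11, 14} — 7 in total.

7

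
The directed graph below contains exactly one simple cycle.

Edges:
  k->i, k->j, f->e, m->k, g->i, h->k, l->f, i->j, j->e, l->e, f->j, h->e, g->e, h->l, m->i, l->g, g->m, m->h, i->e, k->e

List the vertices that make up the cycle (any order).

g, h, l, m

DFS with gray/black marking from l:
l gray
  f gray
    j gray
      e gray
      e black
    j black
    f→e: e black — skip
  f black
  g gray
    m gray
      k gray
        k→j: j black — skip
        k→e: e black — skip
        i gray
          i→e: e black — skip
          i→j: j black — skip
        i black
      k black
      m→i: i black — skip
      h gray
        h→k: k black — skip
        h→l: l is gray → back edge
Back edge closes the cycle l → g → m → h → l; its vertices are {g, h, l, m}.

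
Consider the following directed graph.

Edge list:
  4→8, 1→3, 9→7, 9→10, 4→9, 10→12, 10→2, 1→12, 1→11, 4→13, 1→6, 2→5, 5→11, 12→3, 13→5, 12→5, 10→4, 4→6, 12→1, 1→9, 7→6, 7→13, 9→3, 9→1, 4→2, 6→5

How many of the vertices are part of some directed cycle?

A vertex is on a directed cycle iff it belongs to a strongly connected component of size ≥ 2 (or has a self-loop).
The vertices on cycles are {1, 4, 9, 10, 12} — 5 in total.

5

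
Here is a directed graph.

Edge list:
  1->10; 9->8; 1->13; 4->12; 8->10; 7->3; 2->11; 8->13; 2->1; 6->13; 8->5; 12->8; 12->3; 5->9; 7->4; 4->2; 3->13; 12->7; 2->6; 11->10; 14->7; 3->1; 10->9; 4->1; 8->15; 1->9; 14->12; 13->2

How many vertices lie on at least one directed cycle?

12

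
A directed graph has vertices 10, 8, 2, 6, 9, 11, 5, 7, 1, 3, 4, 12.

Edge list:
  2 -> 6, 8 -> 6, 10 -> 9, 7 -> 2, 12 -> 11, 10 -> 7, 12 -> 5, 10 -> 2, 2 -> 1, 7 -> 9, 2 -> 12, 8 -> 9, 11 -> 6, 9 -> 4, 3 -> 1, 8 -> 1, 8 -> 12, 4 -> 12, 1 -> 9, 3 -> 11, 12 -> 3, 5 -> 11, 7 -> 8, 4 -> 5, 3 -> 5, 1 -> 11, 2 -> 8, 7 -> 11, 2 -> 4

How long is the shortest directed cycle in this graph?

5

For each vertex v, BFS finds the shortest path from v back to v.
The shortest such closed walk is 4 → 12 → 3 → 1 → 9 → 4, length 5.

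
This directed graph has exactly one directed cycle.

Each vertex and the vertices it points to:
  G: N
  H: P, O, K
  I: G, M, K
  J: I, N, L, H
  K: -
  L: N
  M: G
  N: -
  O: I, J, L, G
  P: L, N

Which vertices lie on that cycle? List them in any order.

DFS with gray/black marking from J:
J gray
  I gray
    G gray
      N gray
      N black
    G black
    M gray
      M→G: G black — skip
    M black
    K gray
    K black
  I black
  J→N: N black — skip
  L gray
    L→N: N black — skip
  L black
  H gray
    P gray
      P→L: L black — skip
      P→N: N black — skip
    P black
    O gray
      O→I: I black — skip
      O→J: J is gray → back edge
Back edge closes the cycle J → H → O → J; its vertices are {H, J, O}.

H, J, O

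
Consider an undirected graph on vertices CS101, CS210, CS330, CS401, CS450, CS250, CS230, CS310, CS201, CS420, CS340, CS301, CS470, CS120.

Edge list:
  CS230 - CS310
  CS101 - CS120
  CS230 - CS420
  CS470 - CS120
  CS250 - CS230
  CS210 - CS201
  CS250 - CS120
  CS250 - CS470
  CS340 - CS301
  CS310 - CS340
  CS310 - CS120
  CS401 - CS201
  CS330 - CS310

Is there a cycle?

Yes

DFS, tracking each vertex's parent; an edge to a visited non-parent vertex closes a cycle.
Start from CS101:
visit CS101 (parent –)
  visit CS120 (parent CS101)
    CS120–CS101: parent, skip
    visit CS470 (parent CS120)
      visit CS250 (parent CS470)
        CS250–CS470: parent, skip
        CS250–CS120: CS120 visited and ≠ parent → cycle
Cycle: CS120 – CS470 – CS250 – CS120.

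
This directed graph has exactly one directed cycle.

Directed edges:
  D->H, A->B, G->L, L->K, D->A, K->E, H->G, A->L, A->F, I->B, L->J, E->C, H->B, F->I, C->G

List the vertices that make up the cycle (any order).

DFS with gray/black marking from L:
L gray
  K gray
    E gray
      C gray
        G gray
          G→L: L is gray → back edge
Back edge closes the cycle L → K → E → C → G → L; its vertices are {C, E, G, K, L}.

C, E, G, K, L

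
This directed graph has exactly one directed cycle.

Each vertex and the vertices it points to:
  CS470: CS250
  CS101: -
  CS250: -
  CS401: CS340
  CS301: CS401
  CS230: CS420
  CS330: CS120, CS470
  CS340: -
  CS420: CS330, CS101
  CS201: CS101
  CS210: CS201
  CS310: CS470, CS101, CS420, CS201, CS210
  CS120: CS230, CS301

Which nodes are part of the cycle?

CS120, CS230, CS330, CS420

DFS with gray/black marking from CS420:
CS420 gray
  CS330 gray
    CS120 gray
      CS230 gray
        CS230→CS420: CS420 is gray → back edge
Back edge closes the cycle CS420 → CS330 → CS120 → CS230 → CS420; its vertices are {CS120, CS230, CS330, CS420}.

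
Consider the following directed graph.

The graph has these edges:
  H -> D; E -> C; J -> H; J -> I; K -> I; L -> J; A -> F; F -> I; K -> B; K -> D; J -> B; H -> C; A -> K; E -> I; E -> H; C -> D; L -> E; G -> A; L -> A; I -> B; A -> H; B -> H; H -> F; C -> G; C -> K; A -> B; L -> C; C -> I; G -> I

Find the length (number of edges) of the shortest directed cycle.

4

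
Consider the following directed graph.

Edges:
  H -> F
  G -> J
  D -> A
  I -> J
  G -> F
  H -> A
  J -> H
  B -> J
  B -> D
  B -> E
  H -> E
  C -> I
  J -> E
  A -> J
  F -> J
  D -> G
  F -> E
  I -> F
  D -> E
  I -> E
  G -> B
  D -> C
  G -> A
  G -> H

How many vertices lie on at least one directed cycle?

7

A vertex is on a directed cycle iff it belongs to a strongly connected component of size ≥ 2 (or has a self-loop).
The vertices on cycles are {A, B, D, F, G, H, J} — 7 in total.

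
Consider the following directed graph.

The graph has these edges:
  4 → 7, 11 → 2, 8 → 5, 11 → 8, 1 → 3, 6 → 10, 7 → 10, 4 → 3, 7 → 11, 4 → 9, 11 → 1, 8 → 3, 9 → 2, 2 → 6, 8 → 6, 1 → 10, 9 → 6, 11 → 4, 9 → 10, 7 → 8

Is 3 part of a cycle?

3 lies on a cycle iff there is a path from 3 back to itself.
Exploring from 3, it never reaches itself; equivalently, its strongly connected component is a singleton.

No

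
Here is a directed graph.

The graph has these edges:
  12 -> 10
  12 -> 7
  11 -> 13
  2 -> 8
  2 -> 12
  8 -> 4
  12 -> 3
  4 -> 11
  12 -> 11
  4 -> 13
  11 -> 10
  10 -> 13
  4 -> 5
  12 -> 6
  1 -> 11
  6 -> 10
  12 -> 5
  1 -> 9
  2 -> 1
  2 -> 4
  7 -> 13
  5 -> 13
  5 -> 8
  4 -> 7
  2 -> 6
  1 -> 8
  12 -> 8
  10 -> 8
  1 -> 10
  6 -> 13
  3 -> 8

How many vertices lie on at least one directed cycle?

A vertex is on a directed cycle iff it belongs to a strongly connected component of size ≥ 2 (or has a self-loop).
The vertices on cycles are {4, 5, 8, 10, 11} — 5 in total.

5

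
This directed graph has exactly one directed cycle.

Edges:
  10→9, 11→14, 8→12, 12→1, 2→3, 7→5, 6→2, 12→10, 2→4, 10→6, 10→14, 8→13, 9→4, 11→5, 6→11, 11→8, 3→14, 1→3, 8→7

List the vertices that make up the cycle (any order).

DFS with gray/black marking from 8:
8 gray
  13 gray
  13 black
  7 gray
    5 gray
    5 black
  7 black
  12 gray
    1 gray
      3 gray
        14 gray
        14 black
      3 black
    1 black
    10 gray
      6 gray
        2 gray
          4 gray
          4 black
          2→3: 3 black — skip
        2 black
        11 gray
          11→8: 8 is gray → back edge
Back edge closes the cycle 8 → 12 → 10 → 6 → 11 → 8; its vertices are {6, 8, 10, 11, 12}.

6, 8, 10, 11, 12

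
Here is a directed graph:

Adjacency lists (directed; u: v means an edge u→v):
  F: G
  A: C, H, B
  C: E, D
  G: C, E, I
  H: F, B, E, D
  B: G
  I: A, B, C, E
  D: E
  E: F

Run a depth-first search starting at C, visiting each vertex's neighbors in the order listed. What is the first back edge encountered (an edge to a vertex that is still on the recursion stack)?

G→C

DFS from C (visiting each vertex's neighbors in the order listed); mark gray on enter, black on exit:
C gray
  E gray
    F gray
      G gray
        G→C: C is gray → back edge
First back edge: G → C.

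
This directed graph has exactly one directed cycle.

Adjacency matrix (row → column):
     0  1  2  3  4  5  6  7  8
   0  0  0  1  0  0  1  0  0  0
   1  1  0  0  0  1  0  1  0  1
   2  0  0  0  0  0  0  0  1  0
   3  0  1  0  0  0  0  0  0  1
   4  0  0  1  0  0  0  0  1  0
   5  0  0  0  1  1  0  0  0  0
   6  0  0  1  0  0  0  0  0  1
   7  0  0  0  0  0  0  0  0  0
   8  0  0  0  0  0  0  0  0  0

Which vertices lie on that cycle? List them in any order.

0, 1, 3, 5

DFS with gray/black marking from 1:
1 gray
  4 gray
    7 gray
    7 black
    2 gray
      2→7: 7 black — skip
    2 black
  4 black
  8 gray
  8 black
  0 gray
    5 gray
      5→4: 4 black — skip
      3 gray
        3→8: 8 black — skip
        3→1: 1 is gray → back edge
Back edge closes the cycle 1 → 0 → 5 → 3 → 1; its vertices are {0, 1, 3, 5}.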